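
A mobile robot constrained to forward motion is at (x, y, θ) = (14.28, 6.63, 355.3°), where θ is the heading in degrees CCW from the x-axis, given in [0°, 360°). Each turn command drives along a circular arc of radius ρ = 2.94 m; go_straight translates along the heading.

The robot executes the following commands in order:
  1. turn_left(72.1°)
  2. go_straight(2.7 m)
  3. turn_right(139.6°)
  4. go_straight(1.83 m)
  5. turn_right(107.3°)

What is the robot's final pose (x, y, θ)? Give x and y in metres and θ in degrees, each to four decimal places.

set_pose: (x, y, θ) = (14.2800, 6.6300, 355.3000°), ρ = 2.94
turn_left(72.1°): centre at ρ to the left, rotate +72.1° → (17.2351, 8.4303, 427.4000° ≡ 67.4000°)
go_straight(2.7): x += 2.7·cos θ, y += 2.7·sin θ → (18.2727, 10.9230, 67.4000°)
turn_right(139.6°): centre at ρ to the right, rotate −139.6° → (23.7862, 10.6919, -72.2000° ≡ 287.8000°)
go_straight(1.83): x += 1.83·cos θ, y += 1.83·sin θ → (24.3457, 8.9495, 287.8000°)
turn_right(107.3°): centre at ρ to the right, rotate −107.3° → (21.5721, 5.1108, 180.5000°)

(21.5721, 5.1108, 180.5000°)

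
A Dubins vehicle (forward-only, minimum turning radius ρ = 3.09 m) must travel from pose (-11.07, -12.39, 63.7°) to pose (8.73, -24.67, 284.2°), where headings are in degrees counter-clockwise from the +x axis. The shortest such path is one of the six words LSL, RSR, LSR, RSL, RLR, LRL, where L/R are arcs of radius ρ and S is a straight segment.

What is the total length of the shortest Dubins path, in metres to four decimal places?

25.7750 m

Let ψ = atan2(Δy, Δx) = atan2(-12.28, 19.80) = -31.8073° be the start→goal bearing.
Normalize: d = |goal − start| / ρ = 23.298893/3.09 = 7.540095, α = (θ_start − ψ) mod 360° = 95.5073° = 1.666916 rad, β = (θ_goal − ψ) mod 360° = 316.0073° = 5.515367 rad.
Common terms: sin α = 0.995384, cos α = -0.095972, sin β = -0.694567, cos β = 0.719428, cos(α−β) = -0.760406, d² = 56.853028. Work in radians in the unit-radius frame; every candidate has L = ρ·(t + p + q).
LSL: p² = 2 + d² − 2cos(α−β) + 2d(sin α − sin β) = 85.858623; p = √p² = 9.265993; φ = atan2(cos β − cos α, d + sin α − sin β) = 0.088113 rad; t = (φ − α) mod 2π = 4.704382 rad, q = (β − φ) mod 2π = 5.427254 rad → L = 3.09·(4.704382 + 9.265993 + 5.427254) = 3.09·19.397629 = 59.938674 m
RSR: p² = 2 + d² − 2cos(α−β) + 2d(sin β − sin α) = 34.889058; p = √p² = 5.906696; φ = atan2(cos α − cos β, d − sin α + sin β) = -0.138489 rad; t = (α − φ) mod 2π = 1.805405 rad, q = (φ − β) mod 2π = 0.629329 rad → L = 3.09·(1.805405 + 5.906696 + 0.629329) = 3.09·8.341430 = 25.775020 m
LSR: p² = d² − 2 + 2cos(α−β) + 2d(sin α + sin β) = 57.868593; p = √p² = 7.607141; φ = atan2(−cos α − cos β, d + sin α + sin β) − atan2(−2, p) = 0.177746 rad; t = (φ − α) mod 2π = 4.794015 rad, q = (φ − β) mod 2π = 0.945564 rad → L = 3.09·(4.794015 + 7.607141 + 0.945564) = 3.09·13.346721 = 41.241367 m
RSL: p² = d² − 2 + 2cos(α−β) − 2d(sin α + sin β) = 48.795840; p = √p² = 6.985402; φ = atan2(cos α + cos β, d − sin α − sin β) − atan2(2, p) = -0.192942 rad; t = (α − φ) mod 2π = 1.859859 rad, q = (β − φ) mod 2π = 5.708310 rad → L = 3.09·(1.859859 + 6.985402 + 5.708310) = 3.09·14.553570 = 44.970532 m
RLR: c = (6 − d² + 2cos(α−β) + 2d(sin α − sin β))/8 = -3.361132, |c| > 1 → infeasible
LRL: c = (6 − d² + 2cos(α−β) − 2d(sin α − sin β))/8 = -9.732328, |c| > 1 → infeasible
Shortest: RSR with L = 25.775020 m ≈ 25.7750 m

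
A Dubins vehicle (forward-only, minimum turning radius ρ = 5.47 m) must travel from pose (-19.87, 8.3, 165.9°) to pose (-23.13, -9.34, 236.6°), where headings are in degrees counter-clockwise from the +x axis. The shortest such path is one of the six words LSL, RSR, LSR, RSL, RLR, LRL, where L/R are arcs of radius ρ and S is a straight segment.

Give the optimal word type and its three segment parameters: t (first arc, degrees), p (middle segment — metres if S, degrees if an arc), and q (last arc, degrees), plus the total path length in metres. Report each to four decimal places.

Let ψ = atan2(Δy, Δx) = atan2(-17.64, -3.26) = -100.4705° be the start→goal bearing.
Normalize: d = |goal − start| / ρ = 17.938707/5.47 = 3.279471, α = (θ_start − ψ) mod 360° = 266.3705° = 4.649043 rad, β = (θ_goal − ψ) mod 360° = 337.0705° = 5.882991 rad.
Common terms: sin α = -0.997994, cos α = -0.063304, sin β = -0.389598, cos β = 0.920985, cos(α−β) = 0.330514, d² = 10.754931. Work in radians in the unit-radius frame; every candidate has L = ρ·(t + p + q).
LSL: p² = 2 + d² − 2cos(α−β) + 2d(sin α − sin β) = 8.103463; p = √p² = 2.846658; φ = atan2(cos β − cos α, d + sin α − sin β) = 0.353059 rad; t = (φ − α) mod 2π = 1.987202 rad, q = (β − φ) mod 2π = 5.529931 rad → L = 5.47·(1.987202 + 2.846658 + 5.529931) = 5.47·10.363791 = 56.689938 m
RSR: p² = 2 + d² − 2cos(α−β) + 2d(sin β − sin α) = 16.084341; p = √p² = 4.010529; φ = atan2(cos α − cos β, d − sin α + sin β) = -0.247959 rad; t = (α − φ) mod 2π = 4.897002 rad, q = (φ − β) mod 2π = 0.152235 rad → L = 5.47·(4.897002 + 4.010529 + 0.152235) = 5.47·9.059766 = 49.556922 m
LSR: p² = d² − 2 + 2cos(α−β) + 2d(sin α + sin β) = 0.314825; p = √p² = 0.561092; φ = atan2(−cos α − cos β, d + sin α + sin β) − atan2(−2, p) = 0.871646 rad; t = (φ − α) mod 2π = 2.505788 rad, q = (φ − β) mod 2π = 1.271840 rad → L = 5.47·(2.505788 + 0.561092 + 1.271840) = 5.47·4.338721 = 23.732803 m
RSL: p² = d² − 2 + 2cos(α−β) − 2d(sin α + sin β) = 18.517094; p = √p² = 4.303149; φ = atan2(cos α + cos β, d − sin α − sin β) − atan2(2, p) = -0.253328 rad; t = (α − φ) mod 2π = 4.902371 rad, q = (β − φ) mod 2π = 6.136319 rad → L = 5.47·(4.902371 + 4.303149 + 6.136319) = 5.47·15.341839 = 83.919859 m
RLR: c = (6 − d² + 2cos(α−β) + 2d(sin α − sin β))/8 = -1.010543, |c| > 1 → infeasible
LRL: c = (6 − d² + 2cos(α−β) − 2d(sin α − sin β))/8 = -0.012933; p = 2π − arccos c = 4.699456 rad; φ = atan2(cos β − cos α, d + sin α − sin β) = 0.353059 rad; t = (φ − α + p/2) mod 2π = 4.336929 rad, q = (β − α − t + p) mod 2π = 1.596474 rad → L = 5.47·(4.336929 + 4.699456 + 1.596474) = 5.47·10.632859 = 58.161741 m
Shortest: LSR with L = 23.732803 m ≈ 23.7328 m
Convert LSR to answer units (arcs ×180/π): t = 2.505788·180/π = 143.5711°, p = ρ·p = 5.47·0.561092 = 3.0692 m, q = 1.271840·180/π = 72.8711°, L = 23.7328 m.

LSR: t = 143.5711°, p = 3.0692 m, q = 72.8711°, L = 23.7328 m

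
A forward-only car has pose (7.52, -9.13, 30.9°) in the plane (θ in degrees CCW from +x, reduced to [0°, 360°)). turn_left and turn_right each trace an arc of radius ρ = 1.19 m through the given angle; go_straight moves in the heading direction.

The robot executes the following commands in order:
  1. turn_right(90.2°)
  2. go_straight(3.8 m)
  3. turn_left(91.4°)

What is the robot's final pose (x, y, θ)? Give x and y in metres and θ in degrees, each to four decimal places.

set_pose: (x, y, θ) = (7.5200, -9.1300, 30.9000°), ρ = 1.19
turn_right(90.2°): centre at ρ to the right, rotate −90.2° → (9.1543, -9.5436, -59.3000° ≡ 300.7000°)
go_straight(3.8): x += 3.8·cos θ, y += 3.8·sin θ → (11.0944, -12.8110, 300.7000°)
turn_left(91.4°): centre at ρ to the left, rotate +91.4° → (12.7500, -13.2115, 392.1000° ≡ 32.1000°)

(12.7500, -13.2115, 32.1000°)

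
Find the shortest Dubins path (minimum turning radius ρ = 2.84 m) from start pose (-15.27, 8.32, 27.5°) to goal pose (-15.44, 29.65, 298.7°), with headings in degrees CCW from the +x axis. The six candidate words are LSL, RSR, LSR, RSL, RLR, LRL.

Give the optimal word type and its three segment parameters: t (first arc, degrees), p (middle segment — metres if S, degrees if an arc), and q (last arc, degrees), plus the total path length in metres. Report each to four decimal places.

Let ψ = atan2(Δy, Δx) = atan2(21.33, -0.17) = 90.4566° be the start→goal bearing.
Normalize: d = |goal − start| / ρ = 21.330677/2.84 = 7.510802, α = (θ_start − ψ) mod 360° = 297.0434° = 5.184385 rad, β = (θ_goal − ψ) mod 360° = 208.2434° = 3.634532 rad.
Common terms: sin α = -0.890663, cos α = 0.454665, sin β = -0.473218, cos β = -0.880946, cos(α−β) = 0.020942, d² = 56.412145. Work in radians in the unit-radius frame; every candidate has L = ρ·(t + p + q).
LSL: p² = 2 + d² − 2cos(α−β) + 2d(sin α − sin β) = 52.099566; p = √p² = 7.218003; φ = atan2(cos β − cos α, d + sin α − sin β) = -0.186111 rad; t = (φ − α) mod 2π = 0.912689 rad, q = (β − φ) mod 2π = 3.820644 rad → L = 2.84·(0.912689 + 7.218003 + 3.820644) = 2.84·11.951336 = 33.941794 m
RSR: p² = 2 + d² − 2cos(α−β) + 2d(sin β − sin α) = 64.640955; p = √p² = 8.039960; φ = atan2(cos α − cos β, d − sin α + sin β) = 0.166895 rad; t = (α − φ) mod 2π = 5.017489 rad, q = (φ − β) mod 2π = 2.815548 rad → L = 2.84·(5.017489 + 8.039960 + 2.815548) = 2.84·15.872998 = 45.079313 m
LSR: p² = d² − 2 + 2cos(α−β) + 2d(sin α + sin β) = 33.966361; p = √p² = 5.828067; φ = atan2(−cos α − cos β, d + sin α + sin β) − atan2(−2, p) = 0.399812 rad; t = (φ − α) mod 2π = 1.498613 rad, q = (φ − β) mod 2π = 3.048465 rad → L = 2.84·(1.498613 + 5.828067 + 3.048465) = 2.84·10.375145 = 29.465412 m
RSL: p² = d² − 2 + 2cos(α−β) − 2d(sin α + sin β) = 74.941700; p = √p² = 8.656887; φ = atan2(cos α + cos β, d − sin α − sin β) − atan2(2, p) = -0.275043 rad; t = (α − φ) mod 2π = 5.459428 rad, q = (β − φ) mod 2π = 3.909575 rad → L = 2.84·(5.459428 + 8.656887 + 3.909575) = 2.84·18.025890 = 51.193528 m
RLR: c = (6 − d² + 2cos(α−β) + 2d(sin α − sin β))/8 = -7.080119, |c| > 1 → infeasible
LRL: c = (6 − d² + 2cos(α−β) − 2d(sin α − sin β))/8 = -5.512446, |c| > 1 → infeasible
Shortest: LSR with L = 29.465412 m ≈ 29.4654 m
Convert LSR to answer units (arcs ×180/π): t = 1.498613·180/π = 85.8642°, p = ρ·p = 2.84·5.828067 = 16.5517 m, q = 3.048465·180/π = 174.6642°, L = 29.4654 m.

LSR: t = 85.8642°, p = 16.5517 m, q = 174.6642°, L = 29.4654 m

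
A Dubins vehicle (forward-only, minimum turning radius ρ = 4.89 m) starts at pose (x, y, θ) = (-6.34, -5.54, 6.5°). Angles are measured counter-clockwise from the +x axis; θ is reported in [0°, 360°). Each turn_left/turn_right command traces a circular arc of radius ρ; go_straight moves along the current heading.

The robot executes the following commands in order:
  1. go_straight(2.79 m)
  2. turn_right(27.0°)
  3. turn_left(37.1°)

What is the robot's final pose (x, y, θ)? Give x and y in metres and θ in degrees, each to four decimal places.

set_pose: (x, y, θ) = (-6.3400, -5.5400, 6.5000°), ρ = 4.89
go_straight(2.79): x += 2.79·cos θ, y += 2.79·sin θ → (-3.5679, -5.2242, 6.5000°)
turn_right(27.0°): centre at ρ to the right, rotate −27.0° → (-1.3019, -5.5024, -20.5000° ≡ 339.5000°)
turn_left(37.1°): centre at ρ to the left, rotate +37.1° → (1.8077, -5.6083, 376.6000° ≡ 16.6000°)

(1.8077, -5.6083, 16.6000°)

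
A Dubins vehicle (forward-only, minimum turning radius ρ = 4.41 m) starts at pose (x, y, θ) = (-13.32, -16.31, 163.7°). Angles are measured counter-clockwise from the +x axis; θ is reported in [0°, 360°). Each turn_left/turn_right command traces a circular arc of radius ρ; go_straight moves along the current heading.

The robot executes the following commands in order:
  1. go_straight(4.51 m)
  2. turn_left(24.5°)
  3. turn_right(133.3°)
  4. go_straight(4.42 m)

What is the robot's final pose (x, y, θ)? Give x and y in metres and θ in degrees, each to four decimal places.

(-21.2110, -4.3951, 54.9000°)

set_pose: (x, y, θ) = (-13.3200, -16.3100, 163.7000°), ρ = 4.41
go_straight(4.51): x += 4.51·cos θ, y += 4.51·sin θ → (-17.6487, -15.0442, 163.7000°)
turn_left(24.5°): centre at ρ to the left, rotate +24.5° → (-19.5155, -14.9120, 188.2000°)
turn_right(133.3°): centre at ρ to the right, rotate −133.3° → (-23.7525, -8.0113, 54.9000°)
go_straight(4.42): x += 4.42·cos θ, y += 4.42·sin θ → (-21.2110, -4.3951, 54.9000°)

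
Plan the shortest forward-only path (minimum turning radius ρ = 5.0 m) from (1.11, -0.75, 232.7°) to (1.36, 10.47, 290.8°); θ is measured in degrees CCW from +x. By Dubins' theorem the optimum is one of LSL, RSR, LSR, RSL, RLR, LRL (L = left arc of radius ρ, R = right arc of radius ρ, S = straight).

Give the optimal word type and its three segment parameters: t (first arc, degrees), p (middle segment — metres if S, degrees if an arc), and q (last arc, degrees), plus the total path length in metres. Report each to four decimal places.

Let ψ = atan2(Δy, Δx) = atan2(11.22, 0.25) = 88.7236° be the start→goal bearing.
Normalize: d = |goal − start| / ρ = 11.222785/5.0 = 2.244557, α = (θ_start − ψ) mod 360° = 143.9764° = 2.512863 rad, β = (θ_goal − ψ) mod 360° = 202.0764° = 3.526899 rad.
Common terms: sin α = 0.588118, cos α = -0.808775, sin β = -0.375843, cos β = -0.926683, cos(α−β) = 0.528438, d² = 5.038036. Work in radians in the unit-radius frame; every candidate has L = ρ·(t + p + q).
LSL: p² = 2 + d² − 2cos(α−β) + 2d(sin α − sin β) = 10.308491; p = √p² = 3.210684; φ = atan2(cos β − cos α, d + sin α − sin β) = -0.036732 rad; t = (φ − α) mod 2π = 3.733591 rad, q = (β − φ) mod 2π = 3.563631 rad → L = 5.0·(3.733591 + 3.210684 + 3.563631) = 5.0·10.507905 = 52.539527 m
RSR: p² = 2 + d² − 2cos(α−β) + 2d(sin β − sin α) = 1.653828; p = √p² = 1.286012; φ = atan2(cos α − cos β, d − sin α + sin β) = 0.091814 rad; t = (α − φ) mod 2π = 2.421049 rad, q = (φ − β) mod 2π = 2.848100 rad → L = 5.0·(2.421049 + 1.286012 + 2.848100) = 5.0·6.555162 = 32.775808 m
LSR: p² = d² − 2 + 2cos(α−β) + 2d(sin α + sin β) = 5.047839; p = √p² = 2.246740; φ = atan2(−cos α − cos β, d + sin α + sin β) − atan2(−2, p) = 1.342358 rad; t = (φ − α) mod 2π = 5.112680 rad, q = (φ − β) mod 2π = 4.098644 rad → L = 5.0·(5.112680 + 2.246740 + 4.098644) = 5.0·11.458064 = 57.290321 m
RSL: p² = d² − 2 + 2cos(α−β) − 2d(sin α + sin β) = 3.141987; p = √p² = 1.772565; φ = atan2(cos α + cos β, d − sin α − sin β) − atan2(2, p) = -1.552392 rad; t = (α − φ) mod 2π = 4.065255 rad, q = (β − φ) mod 2π = 5.079291 rad → L = 5.0·(4.065255 + 1.772565 + 5.079291) = 5.0·10.917111 = 54.585556 m
RLR: c = (6 − d² + 2cos(α−β) + 2d(sin α − sin β))/8 = 0.793271; p = 2π − arccos c = 5.628552 rad; φ = atan2(cos α − cos β, d − sin α + sin β) = 0.091814 rad; t = (α − φ + p/2) mod 2π = 5.235325 rad, q = (α − β − t + p) mod 2π = 5.662376 rad → L = 5.0·(5.235325 + 5.628552 + 5.662376) = 5.0·16.526254 = 82.631269 m
LRL: c = (6 − d² + 2cos(α−β) − 2d(sin α − sin β))/8 = -0.288561; p = 2π − arccos c = 4.419665 rad; φ = atan2(cos β − cos α, d + sin α − sin β) = -0.036732 rad; t = (φ − α + p/2) mod 2π = 5.943423 rad, q = (β − α − t + p) mod 2π = 5.773464 rad → L = 5.0·(5.943423 + 4.419665 + 5.773464) = 5.0·16.136552 = 80.682759 m
Shortest: RSR with L = 32.775808 m ≈ 32.7758 m
Convert RSR to answer units (arcs ×180/π): t = 2.421049·180/π = 138.7159°, p = ρ·p = 5.0·1.286012 = 6.4301 m, q = 2.848100·180/π = 163.1841°, L = 32.7758 m.

RSR: t = 138.7159°, p = 6.4301 m, q = 163.1841°, L = 32.7758 m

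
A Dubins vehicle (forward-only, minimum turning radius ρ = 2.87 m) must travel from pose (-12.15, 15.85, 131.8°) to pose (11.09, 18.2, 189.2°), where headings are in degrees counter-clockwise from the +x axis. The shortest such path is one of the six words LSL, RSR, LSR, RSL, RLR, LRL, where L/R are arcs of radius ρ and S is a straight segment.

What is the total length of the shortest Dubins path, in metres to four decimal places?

36.0566 m

Let ψ = atan2(Δy, Δx) = atan2(2.35, 23.24) = 5.7741° be the start→goal bearing.
Normalize: d = |goal − start| / ρ = 23.358512/2.87 = 8.138854, α = (θ_start − ψ) mod 360° = 126.0259° = 2.199568 rad, β = (θ_goal − ψ) mod 360° = 183.4259° = 3.201387 rad.
Common terms: sin α = 0.808751, cos α = -0.588152, sin β = -0.059758, cos β = -0.998213, cos(α−β) = 0.538771, d² = 66.240952. Work in radians in the unit-radius frame; every candidate has L = ρ·(t + p + q).
LSL: p² = 2 + d² − 2cos(α−β) + 2d(sin α − sin β) = 81.300750; p = √p² = 9.016693; φ = atan2(cos β − cos α, d + sin α − sin β) = -0.045494 rad; t = (φ − α) mod 2π = 4.038124 rad, q = (β − φ) mod 2π = 3.246880 rad → L = 2.87·(4.038124 + 9.016693 + 3.246880) = 2.87·16.301697 = 46.785871 m
RSR: p² = 2 + d² − 2cos(α−β) + 2d(sin β − sin α) = 53.026071; p = √p² = 7.281900; φ = atan2(cos α − cos β, d − sin α + sin β) = 0.056342 rad; t = (α − φ) mod 2π = 2.143226 rad, q = (φ − β) mod 2π = 3.138141 rad → L = 2.87·(2.143226 + 7.281900 + 3.138141) = 2.87·12.563267 = 36.056575 m
LSR: p² = d² − 2 + 2cos(α−β) + 2d(sin α + sin β) = 77.510372; p = √p² = 8.803997; φ = atan2(−cos α − cos β, d + sin α + sin β) − atan2(−2, p) = 0.400005 rad; t = (φ − α) mod 2π = 4.483623 rad, q = (φ − β) mod 2π = 3.481804 rad → L = 2.87·(4.483623 + 8.803997 + 3.481804) = 2.87·16.769425 = 48.128248 m
RSL: p² = d² − 2 + 2cos(α−β) − 2d(sin α + sin β) = 53.126616; p = √p² = 7.288801; φ = atan2(cos α + cos β, d − sin α − sin β) − atan2(2, p) = -0.479261 rad; t = (α − φ) mod 2π = 2.678829 rad, q = (β − φ) mod 2π = 3.680648 rad → L = 2.87·(2.678829 + 7.288801 + 3.680648) = 2.87·13.648277 = 39.170554 m
RLR: c = (6 − d² + 2cos(α−β) + 2d(sin α − sin β))/8 = -5.628259, |c| > 1 → infeasible
LRL: c = (6 − d² + 2cos(α−β) − 2d(sin α − sin β))/8 = -9.162594, |c| > 1 → infeasible
Shortest: RSR with L = 36.056575 m ≈ 36.0566 m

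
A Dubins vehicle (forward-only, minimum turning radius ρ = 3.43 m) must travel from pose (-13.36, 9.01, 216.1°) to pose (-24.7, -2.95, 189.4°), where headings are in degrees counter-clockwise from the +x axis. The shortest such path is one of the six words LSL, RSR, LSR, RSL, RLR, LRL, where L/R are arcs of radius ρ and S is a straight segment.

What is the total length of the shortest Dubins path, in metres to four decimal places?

Let ψ = atan2(Δy, Δx) = atan2(-11.96, -11.34) = -133.4758° be the start→goal bearing.
Normalize: d = |goal − start| / ρ = 16.481420/3.43 = 4.805079, α = (θ_start − ψ) mod 360° = 349.5758° = 6.101248 rad, β = (θ_goal − ψ) mod 360° = 322.8758° = 5.635245 rad.
Common terms: sin α = -0.180935, cos α = 0.983495, sin β = -0.603545, cos β = 0.797329, cos(α−β) = 0.893371, d² = 23.088781. Work in radians in the unit-radius frame; every candidate has L = ρ·(t + p + q).
LSL: p² = 2 + d² − 2cos(α−β) + 2d(sin α − sin β) = 27.363388; p = √p² = 5.231003; φ = atan2(cos β − cos α, d + sin α − sin β) = -0.035597 rad; t = (φ − α) mod 2π = 0.146341 rad, q = (β − φ) mod 2π = 5.670841 rad → L = 3.43·(0.146341 + 5.231003 + 5.670841) = 3.43·11.048185 = 37.895274 m
RSR: p² = 2 + d² − 2cos(α−β) + 2d(sin β − sin α) = 19.240689; p = √p² = 4.386421; φ = atan2(cos α − cos β, d − sin α + sin β) = 0.042454 rad; t = (α − φ) mod 2π = 6.058794 rad, q = (φ − β) mod 2π = 0.690395 rad → L = 3.43·(6.058794 + 4.386421 + 0.690395) = 3.43·11.135609 = 38.195139 m
LSR: p² = d² − 2 + 2cos(α−β) + 2d(sin α + sin β) = 15.336539; p = √p² = 3.916189; φ = atan2(−cos α − cos β, d + sin α + sin β) − atan2(−2, p) = 0.055216 rad; t = (φ − α) mod 2π = 0.237154 rad, q = (φ − β) mod 2π = 0.703157 rad → L = 3.43·(0.237154 + 3.916189 + 0.703157) = 3.43·4.856500 = 16.657796 m
RSL: p² = d² − 2 + 2cos(α−β) − 2d(sin α + sin β) = 30.414509; p = √p² = 5.514935; φ = atan2(cos α + cos β, d − sin α − sin β) − atan2(2, p) = -0.039470 rad; t = (α − φ) mod 2π = 6.140718 rad, q = (β − φ) mod 2π = 5.674715 rad → L = 3.43·(6.140718 + 5.514935 + 5.674715) = 3.43·17.330368 = 59.443163 m
RLR: c = (6 − d² + 2cos(α−β) + 2d(sin α − sin β))/8 = -1.405086, |c| > 1 → infeasible
LRL: c = (6 − d² + 2cos(α−β) − 2d(sin α − sin β))/8 = -2.420423, |c| > 1 → infeasible
Shortest: LSR with L = 16.657796 m ≈ 16.6578 m

16.6578 m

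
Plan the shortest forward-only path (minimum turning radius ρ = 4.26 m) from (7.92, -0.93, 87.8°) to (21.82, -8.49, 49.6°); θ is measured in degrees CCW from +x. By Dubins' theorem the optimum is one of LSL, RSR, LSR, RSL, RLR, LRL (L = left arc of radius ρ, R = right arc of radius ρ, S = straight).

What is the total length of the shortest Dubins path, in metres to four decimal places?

30.6858 m

Let ψ = atan2(Δy, Δx) = atan2(-7.56, 13.90) = -28.5411° be the start→goal bearing.
Normalize: d = |goal − start| / ρ = 15.822882/4.26 = 3.714292, α = (θ_start − ψ) mod 360° = 116.3411° = 2.030535 rad, β = (θ_goal − ψ) mod 360° = 78.1411° = 1.363819 rad.
Common terms: sin α = 0.896168, cos α = -0.443714, sin β = 0.978657, cos β = 0.205502, cos(α−β) = 0.785857, d² = 13.795962. Work in radians in the unit-radius frame; every candidate has L = ρ·(t + p + q).
LSL: p² = 2 + d² − 2cos(α−β) + 2d(sin α − sin β) = 13.611477; p = √p² = 3.689374; φ = atan2(cos β − cos α, d + sin α − sin β) = 0.176890 rad; t = (φ − α) mod 2π = 4.429540 rad, q = (β − φ) mod 2π = 1.186929 rad → L = 4.26·(4.429540 + 3.689374 + 1.186929) = 4.26·9.305843 = 39.642891 m
RSR: p² = 2 + d² − 2cos(α−β) + 2d(sin β − sin α) = 14.837019; p = √p² = 3.851885; φ = atan2(cos α − cos β, d − sin α + sin β) = -0.169353 rad; t = (α − φ) mod 2π = 2.199889 rad, q = (φ − β) mod 2π = 4.750012 rad → L = 4.26·(2.199889 + 3.851885 + 4.750012) = 4.26·10.801786 = 46.015609 m
LSR: p² = d² − 2 + 2cos(α−β) + 2d(sin α + sin β) = 27.294969; p = √p² = 5.224459; φ = atan2(−cos α − cos β, d + sin α + sin β) − atan2(−2, p) = 0.408199 rad; t = (φ − α) mod 2π = 4.660849 rad, q = (φ − β) mod 2π = 5.327565 rad → L = 4.26·(4.660849 + 5.224459 + 5.327565) = 4.26·15.212873 = 64.806839 m
RSL: p² = d² − 2 + 2cos(α−β) − 2d(sin α + sin β) = -0.559618 < 0 → infeasible
RLR: c = (6 − d² + 2cos(α−β) + 2d(sin α − sin β))/8 = -0.854627; p = 2π − arccos c = 3.687556 rad; φ = atan2(cos α − cos β, d − sin α + sin β) = -0.169353 rad; t = (α − φ + p/2) mod 2π = 4.043667 rad, q = (α − β − t + p) mod 2π = 0.310605 rad → L = 4.26·(4.043667 + 3.687556 + 0.310605) = 4.26·8.041828 = 34.258187 m
LRL: c = (6 − d² + 2cos(α−β) − 2d(sin α − sin β))/8 = -0.701435; p = 2π − arccos c = 3.934981 rad; φ = atan2(cos β − cos α, d + sin α − sin β) = 0.176890 rad; t = (φ − α + p/2) mod 2π = 0.113845 rad, q = (β − α − t + p) mod 2π = 3.154419 rad → L = 4.26·(0.113845 + 3.934981 + 3.154419) = 4.26·7.203245 = 30.685826 m
Shortest: LRL with L = 30.685826 m ≈ 30.6858 m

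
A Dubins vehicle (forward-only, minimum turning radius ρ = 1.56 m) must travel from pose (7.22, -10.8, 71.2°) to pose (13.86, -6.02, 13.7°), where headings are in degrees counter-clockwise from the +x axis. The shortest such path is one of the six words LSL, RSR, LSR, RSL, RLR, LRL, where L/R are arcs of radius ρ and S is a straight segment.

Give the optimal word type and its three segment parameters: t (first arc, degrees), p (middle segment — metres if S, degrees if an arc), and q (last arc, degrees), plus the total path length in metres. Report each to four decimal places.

Let ψ = atan2(Δy, Δx) = atan2(4.78, 6.64) = 35.7493° be the start→goal bearing.
Normalize: d = |goal − start| / ρ = 8.181565/1.56 = 5.244593, α = (θ_start − ψ) mod 360° = 35.4507° = 0.618731 rad, β = (θ_goal − ψ) mod 360° = 337.9507° = 5.898352 rad.
Common terms: sin α = 0.580002, cos α = 0.814615, sin β = -0.375405, cos β = 0.926861, cos(α−β) = 0.537300, d² = 27.505753. Work in radians in the unit-radius frame; every candidate has L = ρ·(t + p + q).
LSL: p² = 2 + d² − 2cos(α−β) + 2d(sin α − sin β) = 38.452590; p = √p² = 6.201015; φ = atan2(cos β − cos α, d + sin α − sin β) = 0.018102 rad; t = (φ − α) mod 2π = 5.682557 rad, q = (β − φ) mod 2π = 5.880250 rad → L = 1.56·(5.682557 + 6.201015 + 5.880250) = 1.56·17.763822 = 27.711562 m
RSR: p² = 2 + d² − 2cos(α−β) + 2d(sin β − sin α) = 18.409717; p = √p² = 4.290655; φ = atan2(cos α − cos β, d − sin α + sin β) = -0.026163 rad; t = (α − φ) mod 2π = 0.644894 rad, q = (φ − β) mod 2π = 0.358670 rad → L = 1.56·(0.644894 + 4.290655 + 0.358670) = 1.56·5.294219 = 8.258982 m
LSR: p² = d² − 2 + 2cos(α−β) + 2d(sin α + sin β) = 28.726405; p = √p² = 5.359702; φ = atan2(−cos α − cos β, d + sin α + sin β) − atan2(−2, p) = 0.047826 rad; t = (φ − α) mod 2π = 5.712281 rad, q = (φ − β) mod 2π = 0.432660 rad → L = 1.56·(5.712281 + 5.359702 + 0.432660) = 1.56·11.504643 = 17.947243 m
RSL: p² = d² − 2 + 2cos(α−β) − 2d(sin α + sin β) = 24.434299; p = √p² = 4.943106; φ = atan2(cos α + cos β, d − sin α − sin β) − atan2(2, p) = -0.051781 rad; t = (α − φ) mod 2π = 0.670511 rad, q = (β − φ) mod 2π = 5.950132 rad → L = 1.56·(0.670511 + 4.943106 + 5.950132) = 1.56·11.563750 = 18.039450 m
RLR: c = (6 − d² + 2cos(α−β) + 2d(sin α − sin β))/8 = -1.301215, |c| > 1 → infeasible
LRL: c = (6 − d² + 2cos(α−β) − 2d(sin α − sin β))/8 = -3.806574, |c| > 1 → infeasible
Shortest: RSR with L = 8.258982 m ≈ 8.2590 m
Convert RSR to answer units (arcs ×180/π): t = 0.644894·180/π = 36.9497°, p = ρ·p = 1.56·4.290655 = 6.6934 m, q = 0.358670·180/π = 20.5503°, L = 8.2590 m.

RSR: t = 36.9497°, p = 6.6934 m, q = 20.5503°, L = 8.2590 m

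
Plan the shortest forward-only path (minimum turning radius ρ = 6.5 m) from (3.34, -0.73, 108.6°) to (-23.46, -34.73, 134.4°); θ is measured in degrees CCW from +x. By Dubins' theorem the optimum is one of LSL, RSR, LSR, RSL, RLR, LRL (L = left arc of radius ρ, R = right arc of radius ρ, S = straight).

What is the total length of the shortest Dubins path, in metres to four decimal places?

Let ψ = atan2(Δy, Δx) = atan2(-34.00, -26.80) = -128.2464° be the start→goal bearing.
Normalize: d = |goal − start| / ρ = 43.292494/6.5 = 6.660384, α = (θ_start − ψ) mod 360° = 236.8464° = 4.133750 rad, β = (θ_goal − ψ) mod 360° = 262.6464° = 4.584045 rad.
Common terms: sin α = -0.837208, cos α = -0.546885, sin β = -0.991775, cos β = -0.127992, cos(α−β) = 0.900319, d² = 44.360710. Work in radians in the unit-radius frame; every candidate has L = ρ·(t + p + q).
LSL: p² = 2 + d² − 2cos(α−β) + 2d(sin α − sin β) = 46.619030; p = √p² = 6.827813; φ = atan2(cos β − cos α, d + sin α − sin β) = 0.061390 rad; t = (φ − α) mod 2π = 2.210825 rad, q = (β − φ) mod 2π = 4.522655 rad → L = 6.5·(2.210825 + 6.827813 + 4.522655) = 6.5·13.561293 = 88.148406 m
RSR: p² = 2 + d² − 2cos(α−β) + 2d(sin β − sin α) = 42.501115; p = √p² = 6.519288; φ = atan2(cos α − cos β, d − sin α + sin β) = -0.064299 rad; t = (α − φ) mod 2π = 4.198049 rad, q = (φ − β) mod 2π = 1.634842 rad → L = 6.5·(4.198049 + 6.519288 + 1.634842) = 6.5·12.352178 = 80.289159 m
LSR: p² = d² − 2 + 2cos(α−β) + 2d(sin α + sin β) = 19.797892; p = √p² = 4.449482; φ = atan2(−cos α − cos β, d + sin α + sin β) − atan2(−2, p) = 0.561218 rad; t = (φ − α) mod 2π = 2.710653 rad, q = (φ − β) mod 2π = 2.260358 rad → L = 6.5·(2.710653 + 4.449482 + 2.260358) = 6.5·9.420493 = 61.233207 m
RSL: p² = d² − 2 + 2cos(α−β) − 2d(sin α + sin β) = 68.524803; p = √p² = 8.277971; φ = atan2(cos α + cos β, d − sin α − sin β) − atan2(2, p) = -0.316392 rad; t = (α − φ) mod 2π = 4.450142 rad, q = (β − φ) mod 2π = 4.900437 rad → L = 6.5·(4.450142 + 8.277971 + 4.900437) = 6.5·17.628550 = 114.585574 m
RLR: c = (6 − d² + 2cos(α−β) + 2d(sin α − sin β))/8 = -4.312639, |c| > 1 → infeasible
LRL: c = (6 − d² + 2cos(α−β) − 2d(sin α − sin β))/8 = -4.827379, |c| > 1 → infeasible
Shortest: LSR with L = 61.233207 m ≈ 61.2332 m

61.2332 m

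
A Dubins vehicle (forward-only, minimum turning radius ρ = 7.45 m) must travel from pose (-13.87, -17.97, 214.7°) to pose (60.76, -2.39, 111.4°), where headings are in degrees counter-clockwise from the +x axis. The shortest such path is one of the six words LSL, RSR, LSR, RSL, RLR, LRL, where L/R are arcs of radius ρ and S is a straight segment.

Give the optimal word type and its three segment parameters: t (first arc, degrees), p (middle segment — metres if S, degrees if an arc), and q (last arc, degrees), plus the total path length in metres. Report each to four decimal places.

LSL: t = 161.9586°, p = 66.2323 m, q = 94.7414°, L = 99.6102 m

Let ψ = atan2(Δy, Δx) = atan2(15.58, 74.63) = 11.7919° be the start→goal bearing.
Normalize: d = |goal − start| / ρ = 76.238922/7.45 = 10.233412, α = (θ_start − ψ) mod 360° = 202.9081° = 3.541415 rad, β = (θ_goal − ψ) mod 360° = 99.6081° = 1.738489 rad.
Common terms: sin α = -0.389254, cos α = -0.921130, sin β = 0.985972, cos β = -0.166908, cos(α−β) = -0.230050, d² = 104.722730. Work in radians in the unit-radius frame; every candidate has L = ρ·(t + p + q).
LSL: p² = 2 + d² − 2cos(α−β) + 2d(sin α − sin β) = 79.036305; p = √p² = 8.890236; φ = atan2(cos β − cos α, d + sin α − sin β) = 0.084939 rad; t = (φ − α) mod 2π = 2.826710 rad, q = (β − φ) mod 2π = 1.653550 rad → L = 7.45·(2.826710 + 8.890236 + 1.653550) = 7.45·13.370497 = 99.610200 m
RSR: p² = 2 + d² − 2cos(α−β) + 2d(sin β − sin α) = 135.329353; p = √p² = 11.633115; φ = atan2(cos α − cos β, d − sin α + sin β) = -0.064880 rad; t = (α − φ) mod 2π = 3.606294 rad, q = (φ − β) mod 2π = 4.479816 rad → L = 7.45·(3.606294 + 11.633115 + 4.479816) = 7.45·19.719225 = 146.908226 m
LSR: p² = d² − 2 + 2cos(α−β) + 2d(sin α + sin β) = 114.475556; p = √p² = 10.699325; φ = atan2(−cos α − cos β, d + sin α + sin β) − atan2(−2, p) = 0.284923 rad; t = (φ − α) mod 2π = 3.026694 rad, q = (φ − β) mod 2π = 4.829619 rad → L = 7.45·(3.026694 + 10.699325 + 4.829619) = 7.45·18.555638 = 138.239502 m
RSL: p² = d² − 2 + 2cos(α−β) − 2d(sin α + sin β) = 90.049704; p = √p² = 9.489452; φ = atan2(cos α + cos β, d − sin α − sin β) − atan2(2, p) = -0.320150 rad; t = (α − φ) mod 2π = 3.861564 rad, q = (β − φ) mod 2π = 2.058639 rad → L = 7.45·(3.861564 + 9.489452 + 2.058639) = 7.45·15.409656 = 114.801938 m
RLR: c = (6 − d² + 2cos(α−β) + 2d(sin α − sin β))/8 = -15.916169, |c| > 1 → infeasible
LRL: c = (6 − d² + 2cos(α−β) − 2d(sin α − sin β))/8 = -8.879538, |c| > 1 → infeasible
Shortest: LSL with L = 99.610200 m ≈ 99.6102 m
Convert LSL to answer units (arcs ×180/π): t = 2.826710·180/π = 161.9586°, p = ρ·p = 7.45·8.890236 = 66.2323 m, q = 1.653550·180/π = 94.7414°, L = 99.6102 m.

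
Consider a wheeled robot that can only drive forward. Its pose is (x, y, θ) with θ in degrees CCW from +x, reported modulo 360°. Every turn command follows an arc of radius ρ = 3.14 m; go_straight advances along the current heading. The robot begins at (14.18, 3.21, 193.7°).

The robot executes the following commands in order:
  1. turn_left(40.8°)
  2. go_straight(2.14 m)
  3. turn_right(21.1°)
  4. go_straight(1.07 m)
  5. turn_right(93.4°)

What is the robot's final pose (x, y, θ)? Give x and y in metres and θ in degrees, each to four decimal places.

set_pose: (x, y, θ) = (14.1800, 3.2100, 193.7000°), ρ = 3.14
turn_left(40.8°): centre at ρ to the left, rotate +40.8° → (12.3673, 1.9827, 234.5000°)
go_straight(2.14): x += 2.14·cos θ, y += 2.14·sin θ → (11.1246, 0.2405, 234.5000°)
turn_right(21.1°): centre at ρ to the right, rotate −21.1° → (10.2968, -0.5575, 213.4000°)
go_straight(1.07): x += 1.07·cos θ, y += 1.07·sin θ → (9.4035, -1.1465, 213.4000°)
turn_right(93.4°): centre at ρ to the right, rotate −93.4° → (4.9557, -0.0951, 120.0000°)

(4.9557, -0.0951, 120.0000°)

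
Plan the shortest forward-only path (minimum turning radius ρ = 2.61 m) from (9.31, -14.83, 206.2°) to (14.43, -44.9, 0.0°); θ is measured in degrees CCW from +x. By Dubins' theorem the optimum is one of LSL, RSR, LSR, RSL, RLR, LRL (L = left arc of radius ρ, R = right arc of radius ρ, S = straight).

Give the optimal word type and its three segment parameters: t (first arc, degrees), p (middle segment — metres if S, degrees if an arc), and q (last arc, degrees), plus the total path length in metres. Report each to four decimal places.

LSL: t = 72.7763°, p = 25.4296 m, q = 81.0237°, L = 32.4357 m

Let ψ = atan2(Δy, Δx) = atan2(-30.07, 5.12) = -80.3370° be the start→goal bearing.
Normalize: d = |goal − start| / ρ = 30.502775/2.61 = 11.686887, α = (θ_start − ψ) mod 360° = 286.5370° = 5.001013 rad, β = (θ_goal − ψ) mod 360° = 80.3370° = 1.402144 rad.
Common terms: sin α = -0.958636, cos α = 0.284634, sin β = 0.985812, cos β = 0.167854, cos(α−β) = -0.897258, d² = 136.583330. Work in radians in the unit-radius frame; every candidate has L = ρ·(t + p + q).
LSL: p² = 2 + d² − 2cos(α−β) + 2d(sin α − sin β) = 94.928751; p = √p² = 9.743139; φ = atan2(cos β − cos α, d + sin α − sin β) = -0.011986 rad; t = (φ − α) mod 2π = 1.270186 rad, q = (β − φ) mod 2π = 1.414131 rad → L = 2.61·(1.270186 + 9.743139 + 1.414131) = 2.61·12.427455 = 32.435658 m
RSR: p² = 2 + d² − 2cos(α−β) + 2d(sin β − sin α) = 185.826942; p = √p² = 13.631836; φ = atan2(cos α − cos β, d − sin α + sin β) = 0.008567 rad; t = (α − φ) mod 2π = 4.992446 rad, q = (φ − β) mod 2π = 4.889608 rad → L = 2.61·(4.992446 + 13.631836 + 4.889608) = 2.61·23.513890 = 61.371252 m
LSR: p² = d² − 2 + 2cos(α−β) + 2d(sin α + sin β) = 133.424009; p = √p² = 11.550931; φ = atan2(−cos α − cos β, d + sin α + sin β) − atan2(−2, p) = 0.132838 rad; t = (φ − α) mod 2π = 1.415010 rad, q = (φ − β) mod 2π = 5.013879 rad → L = 2.61·(1.415010 + 11.550931 + 5.013879) = 2.61·17.979820 = 46.927330 m
RSL: p² = d² − 2 + 2cos(α−β) − 2d(sin α + sin β) = 132.153617; p = √p² = 11.495809; φ = atan2(cos α + cos β, d − sin α − sin β) − atan2(2, p) = -0.133464 rad; t = (α − φ) mod 2π = 5.134477 rad, q = (β − φ) mod 2π = 1.535608 rad → L = 2.61·(5.134477 + 11.495809 + 1.535608) = 2.61·18.165894 = 47.412985 m
RLR: c = (6 − d² + 2cos(α−β) + 2d(sin α − sin β))/8 = -22.228368, |c| > 1 → infeasible
LRL: c = (6 − d² + 2cos(α−β) − 2d(sin α − sin β))/8 = -10.866094, |c| > 1 → infeasible
Shortest: LSL with L = 32.435658 m ≈ 32.4357 m
Convert LSL to answer units (arcs ×180/π): t = 1.270186·180/π = 72.7763°, p = ρ·p = 2.61·9.743139 = 25.4296 m, q = 1.414131·180/π = 81.0237°, L = 32.4357 m.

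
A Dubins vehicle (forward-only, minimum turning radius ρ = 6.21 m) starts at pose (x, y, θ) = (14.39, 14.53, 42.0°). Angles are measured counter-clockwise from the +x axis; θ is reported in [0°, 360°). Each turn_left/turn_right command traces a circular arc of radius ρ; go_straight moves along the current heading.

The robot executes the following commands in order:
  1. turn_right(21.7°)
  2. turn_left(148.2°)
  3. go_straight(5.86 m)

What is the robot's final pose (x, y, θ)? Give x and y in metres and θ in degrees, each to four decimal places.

set_pose: (x, y, θ) = (14.3900, 14.5300, 42.0000°), ρ = 6.21
turn_right(21.7°): centre at ρ to the right, rotate −21.7° → (16.3908, 15.7394, 20.3000°)
turn_left(148.2°): centre at ρ to the left, rotate +148.2° → (15.4744, 27.6490, 168.5000°)
go_straight(5.86): x += 5.86·cos θ, y += 5.86·sin θ → (9.7321, 28.8173, 168.5000°)

(9.7321, 28.8173, 168.5000°)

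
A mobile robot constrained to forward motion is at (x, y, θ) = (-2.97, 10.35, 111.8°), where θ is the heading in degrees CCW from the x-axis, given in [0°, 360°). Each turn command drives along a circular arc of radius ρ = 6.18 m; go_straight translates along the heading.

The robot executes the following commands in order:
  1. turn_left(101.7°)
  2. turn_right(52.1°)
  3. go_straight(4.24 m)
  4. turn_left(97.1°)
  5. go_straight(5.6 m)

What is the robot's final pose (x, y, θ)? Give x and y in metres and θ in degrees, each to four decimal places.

(-30.6633, 3.7443, 258.5000°)

set_pose: (x, y, θ) = (-2.9700, 10.3500, 111.8000°), ρ = 6.18
turn_left(101.7°): centre at ρ to the left, rotate +101.7° → (-12.1190, 13.2084, 213.5000°)
turn_right(52.1°): centre at ρ to the right, rotate −52.1° → (-17.5012, 12.5046, 161.4000°)
go_straight(4.24): x += 4.24·cos θ, y += 4.24·sin θ → (-21.5197, 13.8570, 161.4000°)
turn_left(97.1°): centre at ρ to the left, rotate +97.1° → (-29.5468, 9.2318, 258.5000°)
go_straight(5.6): x += 5.6·cos θ, y += 5.6·sin θ → (-30.6633, 3.7443, 258.5000°)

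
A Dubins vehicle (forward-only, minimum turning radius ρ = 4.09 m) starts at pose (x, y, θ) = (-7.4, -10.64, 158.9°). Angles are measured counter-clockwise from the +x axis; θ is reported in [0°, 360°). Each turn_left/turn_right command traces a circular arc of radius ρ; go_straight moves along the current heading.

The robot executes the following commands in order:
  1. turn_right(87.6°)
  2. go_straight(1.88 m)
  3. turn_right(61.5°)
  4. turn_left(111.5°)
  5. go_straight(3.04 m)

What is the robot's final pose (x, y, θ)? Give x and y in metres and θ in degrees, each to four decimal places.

(-4.8018, 7.7396, 121.3000°)

set_pose: (x, y, θ) = (-7.4000, -10.6400, 158.9000°), ρ = 4.09
turn_right(87.6°): centre at ρ to the right, rotate −87.6° → (-9.8017, -5.5129, 71.3000°)
go_straight(1.88): x += 1.88·cos θ, y += 1.88·sin θ → (-9.1990, -3.7322, 71.3000°)
turn_right(61.5°): centre at ρ to the right, rotate −61.5° → (-6.0210, -1.0131, 9.8000°)
turn_left(111.5°): centre at ρ to the left, rotate +111.5° → (-3.2224, 5.1420, 121.3000°)
go_straight(3.04): x += 3.04·cos θ, y += 3.04·sin θ → (-4.8018, 7.7396, 121.3000°)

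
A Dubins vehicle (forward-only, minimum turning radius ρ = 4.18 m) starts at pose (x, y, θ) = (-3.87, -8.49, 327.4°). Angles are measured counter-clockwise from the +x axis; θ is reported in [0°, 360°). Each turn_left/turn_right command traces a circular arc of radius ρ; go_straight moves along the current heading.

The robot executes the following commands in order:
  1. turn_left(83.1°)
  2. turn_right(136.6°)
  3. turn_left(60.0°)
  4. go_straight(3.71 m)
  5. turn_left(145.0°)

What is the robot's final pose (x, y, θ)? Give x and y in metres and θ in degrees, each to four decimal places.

(20.1646, -9.3296, 118.9000°)

set_pose: (x, y, θ) = (-3.8700, -8.4900, 327.4000°), ρ = 4.18
turn_left(83.1°): centre at ρ to the left, rotate +83.1° → (1.6075, -7.6274, 410.5000° ≡ 50.5000°)
turn_right(136.6°): centre at ρ to the right, rotate −136.6° → (9.0032, -10.0019, -86.1000° ≡ 273.9000°)
turn_left(60.0°): centre at ρ to the left, rotate +60.0° → (11.3345, -13.4713, 333.9000°)
go_straight(3.71): x += 3.71·cos θ, y += 3.71·sin θ → (14.6662, -15.1035, 333.9000°)
turn_left(145.0°): centre at ρ to the left, rotate +145.0° → (20.1646, -9.3296, 478.9000° ≡ 118.9000°)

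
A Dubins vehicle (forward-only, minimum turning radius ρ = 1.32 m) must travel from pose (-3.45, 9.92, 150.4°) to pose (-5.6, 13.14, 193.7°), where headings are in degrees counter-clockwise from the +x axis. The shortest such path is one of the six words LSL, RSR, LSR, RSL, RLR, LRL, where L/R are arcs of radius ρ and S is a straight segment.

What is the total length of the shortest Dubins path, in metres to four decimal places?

Let ψ = atan2(Δy, Δx) = atan2(3.22, -2.15) = 123.7311° be the start→goal bearing.
Normalize: d = |goal − start| / ρ = 3.871808/1.32 = 2.933188, α = (θ_start − ψ) mod 360° = 26.6689° = 0.465460 rad, β = (θ_goal − ψ) mod 360° = 69.9689° = 1.221187 rad.
Common terms: sin α = 0.448834, cos α = 0.893615, sin β = 0.939507, cos β = 0.342530, cos(α−β) = 0.727773, d² = 8.603593. Work in radians in the unit-radius frame; every candidate has L = ρ·(t + p + q).
LSL: p² = 2 + d² − 2cos(α−β) + 2d(sin α − sin β) = 6.269575; p = √p² = 2.503912; φ = atan2(cos β − cos α, d + sin α − sin β) = -0.221906 rad; t = (φ − α) mod 2π = 5.595819 rad, q = (β − φ) mod 2π = 1.443094 rad → L = 1.32·(5.595819 + 2.503912 + 1.443094) = 1.32·9.542825 = 12.596529 m
RSR: p² = 2 + d² − 2cos(α−β) + 2d(sin β − sin α) = 12.026519; p = √p² = 3.467927; φ = atan2(cos α − cos β, d − sin α + sin β) = 0.159586 rad; t = (α − φ) mod 2π = 0.305874 rad, q = (φ − β) mod 2π = 5.221583 rad → L = 1.32·(0.305874 + 3.467927 + 5.221583) = 1.32·8.995385 = 11.873908 m
LSR: p² = d² − 2 + 2cos(α−β) + 2d(sin α + sin β) = 16.203667; p = √p² = 4.025378; φ = atan2(−cos α − cos β, d + sin α + sin β) − atan2(−2, p) = 0.182519 rad; t = (φ − α) mod 2π = 6.000244 rad, q = (φ − β) mod 2π = 5.244516 rad → L = 1.32·(6.000244 + 4.025378 + 5.244516) = 1.32·15.270138 = 20.156582 m
RSL: p² = d² − 2 + 2cos(α−β) − 2d(sin α + sin β) = -0.085390 < 0 → infeasible
RLR: c = (6 − d² + 2cos(α−β) + 2d(sin α − sin β))/8 = -0.503315; p = 2π − arccos c = 4.184958 rad; φ = atan2(cos α − cos β, d − sin α + sin β) = 0.159586 rad; t = (α − φ + p/2) mod 2π = 2.398354 rad, q = (α − β − t + p) mod 2π = 1.030877 rad → L = 1.32·(2.398354 + 4.184958 + 1.030877) = 1.32·7.614189 = 10.050729 m
LRL: c = (6 − d² + 2cos(α−β) − 2d(sin α − sin β))/8 = 0.216303; p = 2π − arccos c = 4.930415 rad; φ = atan2(cos β − cos α, d + sin α − sin β) = -0.221906 rad; t = (φ − α + p/2) mod 2π = 1.777841 rad, q = (β − α − t + p) mod 2π = 3.908301 rad → L = 1.32·(1.777841 + 4.930415 + 3.908301) = 1.32·10.616558 = 14.013857 m
Shortest: RLR with L = 10.050729 m ≈ 10.0507 m

10.0507 m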